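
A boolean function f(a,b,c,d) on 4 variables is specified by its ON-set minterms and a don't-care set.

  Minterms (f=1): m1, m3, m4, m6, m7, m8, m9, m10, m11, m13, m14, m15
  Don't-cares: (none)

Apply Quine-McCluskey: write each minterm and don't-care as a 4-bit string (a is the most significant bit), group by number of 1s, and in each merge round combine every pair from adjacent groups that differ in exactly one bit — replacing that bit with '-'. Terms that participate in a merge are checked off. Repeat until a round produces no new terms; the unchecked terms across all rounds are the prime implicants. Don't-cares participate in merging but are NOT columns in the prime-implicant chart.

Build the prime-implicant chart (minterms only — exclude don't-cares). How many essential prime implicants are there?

4

size-2^0 implicants → 0001(✓)  0011(✓)  0100(✓)  0110(✓)  0111(✓)  1000(✓)  1001(✓)  1010(✓)  1011(✓)  1101(✓)  1110(✓)  1111(✓)
size-2^1 implicants → -001(✓)  -011(✓)  -110(✓)  -111(✓)  0-11(✓)  00-1(✓)  01-0  011-(✓)  1-01(✓)  1-10(✓)  1-11(✓)  10-0(✓)  10-1(✓)  100-(✓)  101-(✓)  11-1(✓)  111-(✓)
size-2^2 implicants → --11  -0-1  -11-  1--1  1-1-  10--
Unchecked terms (primes): --11, -0-1, -11-, 01-0, 1--1, 1-1-, 10--
Minterm coverage:
  m1 ⊆ -0-1 [E]
  m3 ⊆ --11,-0-1
  m4 ⊆ 01-0 [E]
  m6 ⊆ -11-,01-0
  m7 ⊆ --11,-11-
  m8 ⊆ 10-- [E]
  m9 ⊆ -0-1,1--1,10--
  m10 ⊆ 1-1-,10--
  m11 ⊆ --11,-0-1,1--1,1-1-,10--
  m13 ⊆ 1--1 [E]
  m14 ⊆ -11-,1-1-
  m15 ⊆ --11,-11-,1--1,1-1-
E = {-0-1, 01-0, 1--1, 10--}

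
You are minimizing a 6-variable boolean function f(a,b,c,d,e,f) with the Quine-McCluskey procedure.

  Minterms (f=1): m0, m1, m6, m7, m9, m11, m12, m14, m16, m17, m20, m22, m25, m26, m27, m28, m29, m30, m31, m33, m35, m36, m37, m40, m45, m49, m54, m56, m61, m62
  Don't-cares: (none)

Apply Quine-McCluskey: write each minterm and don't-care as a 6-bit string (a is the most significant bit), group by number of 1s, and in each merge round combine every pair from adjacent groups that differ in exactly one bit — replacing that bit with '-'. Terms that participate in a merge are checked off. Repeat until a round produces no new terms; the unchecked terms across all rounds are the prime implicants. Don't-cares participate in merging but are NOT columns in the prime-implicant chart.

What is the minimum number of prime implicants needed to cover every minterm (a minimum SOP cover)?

13

Round 0: 000000✓ 000001✓ 000110✓ 000111✓ 001001✓ 001011✓ 001100✓ 001110✓ 010000✓ 010001✓ 010100✓ 010110✓ 011001✓ 011010✓ 011011✓ 011100✓ 011101✓ 011110✓ 011111✓ 100001✓ 100011✓ 100100✓ 100101✓ 101000✓ 101101✓ 110001✓ 110110✓ 111000✓ 111101✓ 111110✓
Round 1: -00001✓ -10001✓ -10110✓ -11101 -11110✓ 0-0000✓ 0-0001✓ 0-0110✓ 0-1001✓ 0-1011✓ 0-1100✓ 0-1110✓ 00-001✓ 00-110✓ 00000-✓ 00011- 0010-1✓ 0011-0✓ 01-001✓ 01-100✓ 01-110✓ 010-00 01000-✓ 0101-0✓ 011-01✓ 011-10✓ 011-11✓ 0110-1✓ 01101-✓ 0111-0✓ 0111-1✓ 01110-✓ 01111-✓ 1-0001✓ 1-1000 1-1101 10-101 100-01 1000-1 10010- 11-110✓
Round 2: --0001 -1-110 0--001 0--110 0-000- 0-10-1 0-11-0 01-1-0 011--1 011-1- 0111--
PIs = {--0001, -1-110, -11101, 0--001, 0--110, 0-000-, 0-10-1, 0-11-0, 00011-, 01-1-0, 010-00, 011--1, 011-1-, 0111--, 1-1000, 1-1101, 10-101, 100-01, 1000-1, 10010-}
Coverage chart:
  m0: 0-000- ←essential
  m1: --0001,0--001,0-000-
  m6: 0--110,00011-
  m7: 00011- ←essential
  m9: 0--001,0-10-1
  m11: 0-10-1 ←essential
  m12: 0-11-0 ←essential
  m14: 0--110,0-11-0
  m16: 0-000-,010-00
  m17: --0001,0--001,0-000-
  m20: 01-1-0,010-00
  m22: -1-110,0--110,01-1-0
  m25: 0--001,0-10-1,011--1
  m26: 011-1- ←essential
  m27: 0-10-1,011--1,011-1-
  m28: 0-11-0,01-1-0,0111--
  m29: -11101,011--1,0111--
  m30: -1-110,0--110,0-11-0,01-1-0,011-1-,0111--
  m31: 011--1,011-1-,0111--
  m33: --0001,100-01,1000-1
  m35: 1000-1 ←essential
  m36: 10010- ←essential
  m37: 10-101,100-01,10010-
  m40: 1-1000 ←essential
  m45: 1-1101,10-101
  m49: --0001 ←essential
  m54: -1-110 ←essential
  m56: 1-1000 ←essential
  m61: -11101,1-1101
  m62: -1-110 ←essential
Essential: --0001, -1-110, 0-000-, 0-10-1, 0-11-0, 00011-, 011-1-, 1-1000, 1000-1, 10010-
Petrick residual → -11101, 01-1-0, 1-1101
Min cover (13 terms): c'd'e'f + bdef' + bcde'f + a'c'd'e' + a'cd'f + a'cdf' + a'b'c'de + a'bdf' + a'bce + acd'e'f' + acde'f + ab'c'd'f + ab'c'de'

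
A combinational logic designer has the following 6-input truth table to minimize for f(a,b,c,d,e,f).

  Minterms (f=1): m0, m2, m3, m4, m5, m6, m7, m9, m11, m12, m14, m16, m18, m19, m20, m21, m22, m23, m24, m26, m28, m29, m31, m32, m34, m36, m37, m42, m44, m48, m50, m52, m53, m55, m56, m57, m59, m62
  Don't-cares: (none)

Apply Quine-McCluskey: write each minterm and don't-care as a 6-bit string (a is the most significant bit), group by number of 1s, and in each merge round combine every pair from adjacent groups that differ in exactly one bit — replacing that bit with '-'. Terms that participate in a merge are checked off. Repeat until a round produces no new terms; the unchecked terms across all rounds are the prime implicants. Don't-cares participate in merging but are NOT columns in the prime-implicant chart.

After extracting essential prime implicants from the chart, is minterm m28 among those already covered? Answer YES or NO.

Round 0: 000000✓ 000010✓ 000011✓ 000100✓ 000101✓ 000110✓ 000111✓ 001001✓ 001011✓ 001100✓ 001110✓ 010000✓ 010010✓ 010011✓ 010100✓ 010101✓ 010110✓ 010111✓ 011000✓ 011010✓ 011100✓ 011101✓ 011111✓ 100000✓ 100010✓ 100100✓ 100101✓ 101010✓ 101100✓ 110000✓ 110010✓ 110100✓ 110101✓ 110111✓ 111000✓ 111001✓ 111011✓ 111110
Round 1: -00000✓ -00010✓ -00100✓ -00101✓ -01100✓ -10000✓ -10010✓ -10100✓ -10101✓ -10111✓ -11000✓ 0-0000✓ 0-0010✓ 0-0011✓ 0-0100✓ 0-0101✓ 0-0110✓ 0-0111✓ 0-1100✓ 00-011 00-100✓ 00-110✓ 000-00✓ 000-10✓ 000-11✓ 0000-0✓ 00001-✓ 0001-0✓ 0001-1✓ 00010-✓ 00011-✓ 0010-1 0011-0✓ 01-000✓ 01-010✓ 01-100✓ 01-101✓ 01-111✓ 010-00✓ 010-10✓ 010-11✓ 0100-0✓ 01001-✓ 0101-0✓ 0101-1✓ 01010-✓ 01011-✓ 011-00✓ 0110-0✓ 0111-1✓ 01110-✓ 1-0000✓ 1-0010✓ 1-0100✓ 1-0101✓ 10-010 10-100✓ 100-00✓ 1000-0✓ 10010-✓ 11-000✓ 110-00✓ 1100-0✓ 1101-1✓ 11010-✓ 1110-1 11100-
Round 2: --0000✓ --0010✓ --0100✓ --0101✓ -0-100 -00-00✓ -000-0✓ -0010-✓ -1-000 -10-00✓ -100-0✓ -101-1 -1010-✓ 0--100 0-0-00✓ 0-0-10✓ 0-0-11✓ 0-00-0✓ 0-001-✓ 0-01-0✓ 0-01-1✓ 0-010-✓ 0-011-✓ 00-1-0 000--0✓ 000-1-✓ 0001--✓ 01--00 01-0-0 01-1-1 01-10- 010--0✓ 010-1-✓ 0101--✓ 1-0-00✓ 1-00-0✓ 1-010-✓
Round 3: --0-00 --00-0 --010- 0-0--0 0-0-1- 0-01--
PIs = {--0-00, --00-0, --010-, -0-100, -1-000, -101-1, 0--100, 0-0--0, 0-0-1-, 0-01--, 00-011, 00-1-0, 0010-1, 01--00, 01-0-0, 01-1-1, 01-10-, 10-010, 1110-1, 11100-, 111110}
Coverage chart:
  m0: --0-00,--00-0,0-0--0
  m2: --00-0,0-0--0,0-0-1-
  m3: 0-0-1-,00-011
  m4: --0-00,--010-,-0-100,0--100,0-0--0,0-01--,00-1-0
  m5: --010-,0-01--
  m6: 0-0--0,0-0-1-,0-01--,00-1-0
  m7: 0-0-1-,0-01--
  m9: 0010-1 ←essential
  m11: 00-011,0010-1
  m12: -0-100,0--100,00-1-0
  m14: 00-1-0 ←essential
  m16: --0-00,--00-0,-1-000,0-0--0,01--00,01-0-0
  m18: --00-0,0-0--0,0-0-1-,01-0-0
  m19: 0-0-1- ←essential
  m20: --0-00,--010-,0--100,0-0--0,0-01--,01--00,01-10-
  m21: --010-,-101-1,0-01--,01-1-1,01-10-
  m22: 0-0--0,0-0-1-,0-01--
  m23: -101-1,0-0-1-,0-01--,01-1-1
  m24: -1-000,01--00,01-0-0
  m26: 01-0-0 ←essential
  m28: 0--100,01--00,01-10-
  m29: 01-1-1,01-10-
  m31: 01-1-1 ←essential
  m32: --0-00,--00-0
  m34: --00-0,10-010
  m36: --0-00,--010-,-0-100
  m37: --010- ←essential
  m42: 10-010 ←essential
  m44: -0-100 ←essential
  m48: --0-00,--00-0,-1-000
  m50: --00-0 ←essential
  m52: --0-00,--010-
  m53: --010-,-101-1
  m55: -101-1 ←essential
  m56: -1-000,11100-
  m57: 1110-1,11100-
  m59: 1110-1 ←essential
  m62: 111110 ←essential
Essential: --00-0, --010-, -0-100, -101-1, 0-0-1-, 00-1-0, 0010-1, 01-0-0, 01-1-1, 10-010, 1110-1, 111110

NO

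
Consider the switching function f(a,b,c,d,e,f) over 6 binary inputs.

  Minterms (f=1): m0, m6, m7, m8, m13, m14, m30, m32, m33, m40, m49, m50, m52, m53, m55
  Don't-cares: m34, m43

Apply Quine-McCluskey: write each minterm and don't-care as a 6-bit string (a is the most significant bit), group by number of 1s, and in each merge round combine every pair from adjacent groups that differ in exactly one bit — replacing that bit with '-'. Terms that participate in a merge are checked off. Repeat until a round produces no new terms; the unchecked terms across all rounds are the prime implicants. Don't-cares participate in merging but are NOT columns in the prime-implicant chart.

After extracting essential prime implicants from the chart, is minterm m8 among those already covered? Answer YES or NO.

[col 0] 000000*, 000110*, 000111*, 001000*, 001101, 001110*, 011110*, 100000*, 100001*, 100010*, 101000*, 101011, 110001*, 110010*, 110100*, 110101*, 110111*
[col 1] -00000*, -01000*, 0-1110, 00-000*, 00-110, 00011-, 1-0001, 1-0010, 10-000*, 1000-0, 10000-, 110-01, 1101-1, 11010-
[col 2] -0-000
Prime implicants: -0-000, 0-1110, 00-110, 00011-, 001101, 1-0001, 1-0010, 1000-0, 10000-, 101011, 110-01, 1101-1, 11010-
PI chart (minterm → PIs covering it):
  0 | -0-000  (sole → essential)
  6 | 00-110,00011-
  7 | 00011-  (sole → essential)
  8 | -0-000  (sole → essential)
  13 | 001101  (sole → essential)
  14 | 0-1110,00-110
  30 | 0-1110  (sole → essential)
  32 | -0-000,1000-0,10000-
  33 | 1-0001,10000-
  40 | -0-000  (sole → essential)
  49 | 1-0001,110-01
  50 | 1-0010  (sole → essential)
  52 | 11010-  (sole → essential)
  53 | 110-01,1101-1,11010-
  55 | 1101-1  (sole → essential)
Essential prime implicants: -0-000, 0-1110, 00011-, 001101, 1-0010, 1101-1, 11010-

YES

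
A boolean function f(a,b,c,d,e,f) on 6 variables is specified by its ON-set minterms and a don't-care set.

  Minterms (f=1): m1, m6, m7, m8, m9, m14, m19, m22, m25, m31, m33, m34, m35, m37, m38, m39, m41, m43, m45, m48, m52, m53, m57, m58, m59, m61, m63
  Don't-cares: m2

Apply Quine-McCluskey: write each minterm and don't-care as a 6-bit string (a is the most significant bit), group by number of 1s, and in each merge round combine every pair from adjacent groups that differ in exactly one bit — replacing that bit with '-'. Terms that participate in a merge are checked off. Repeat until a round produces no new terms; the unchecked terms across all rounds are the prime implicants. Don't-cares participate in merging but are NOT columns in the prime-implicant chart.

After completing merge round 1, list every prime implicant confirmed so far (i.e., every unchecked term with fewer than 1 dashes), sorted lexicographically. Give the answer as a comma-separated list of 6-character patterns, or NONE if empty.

010011

size-2^0 implicants → 000001(✓)  000010(✓)  000110(✓)  000111(✓)  001000(✓)  001001(✓)  001110(✓)  010011  010110(✓)  011001(✓)  011111(✓)  100001(✓)  100010(✓)  100011(✓)  100101(✓)  100110(✓)  100111(✓)  101001(✓)  101011(✓)  101101(✓)  110000(✓)  110100(✓)  110101(✓)  111001(✓)  111010(✓)  111011(✓)  111101(✓)  111111(✓)
size-2^1 implicants → -00001(✓)  -00010(✓)  -00110(✓)  -00111(✓)  -01001(✓)  -11001(✓)  -11111  0-0110  0-1001(✓)  00-001(✓)  00-110  000-10(✓)  00011-(✓)  00100-  1-0101(✓)  1-1001(✓)  1-1011(✓)  1-1101(✓)  10-001(✓)  10-011(✓)  10-101(✓)  100-01(✓)  100-10(✓)  100-11(✓)  1000-1(✓)  10001-(✓)  1001-1(✓)  10011-(✓)  101-01(✓)  1010-1(✓)  11-101(✓)  110-00  11010-  111-01(✓)  111-11(✓)  1110-1(✓)  11101-  1111-1(✓)
size-2^2 implicants → --1001  -0-001  -00-10  -0011-  1--101  1-1-01  1-10-1  10--01  10-0-1  100--1  100-1-  111--1
Unchecked terms (primes): --1001, -0-001, -00-10, -0011-, -11111, 0-0110, 00-110, 00100-, 010011, 1--101, 1-1-01, 1-10-1, 10--01, 10-0-1, 100--1, 100-1-, 110-00, 11010-, 111--1, 11101-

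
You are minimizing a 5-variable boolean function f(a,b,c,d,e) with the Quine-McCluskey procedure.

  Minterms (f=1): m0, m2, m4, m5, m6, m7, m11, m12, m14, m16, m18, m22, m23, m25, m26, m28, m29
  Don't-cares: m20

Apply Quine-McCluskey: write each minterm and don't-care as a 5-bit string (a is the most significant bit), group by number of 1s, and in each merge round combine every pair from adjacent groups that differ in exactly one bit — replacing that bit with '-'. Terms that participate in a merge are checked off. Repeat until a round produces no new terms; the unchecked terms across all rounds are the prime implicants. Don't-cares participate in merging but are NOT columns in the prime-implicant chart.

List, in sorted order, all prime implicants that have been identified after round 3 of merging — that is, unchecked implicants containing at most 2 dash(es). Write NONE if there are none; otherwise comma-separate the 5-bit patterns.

Round 0: 00000✓ 00010✓ 00100✓ 00101✓ 00110✓ 00111✓ 01011 01100✓ 01110✓ 10000✓ 10010✓ 10100✓ 10110✓ 10111✓ 11001✓ 11010✓ 11100✓ 11101✓
Round 1: -0000✓ -0010✓ -0100✓ -0110✓ -0111✓ -1100✓ 0-100✓ 0-110✓ 00-00✓ 00-10✓ 000-0✓ 001-0✓ 001-1✓ 0010-✓ 0011-✓ 011-0✓ 1-010 1-100✓ 10-00✓ 10-10✓ 100-0✓ 101-0✓ 1011-✓ 11-01 1110-
Round 2: --100 -0-00✓ -0-10✓ -00-0✓ -01-0✓ -011- 0-1-0 00--0✓ 001-- 10--0✓
Round 3: -0--0
PIs = {--100, -0--0, -011-, 0-1-0, 001--, 01011, 1-010, 11-01, 1110-}

--100, -011-, 0-1-0, 001--, 01011, 1-010, 11-01, 1110-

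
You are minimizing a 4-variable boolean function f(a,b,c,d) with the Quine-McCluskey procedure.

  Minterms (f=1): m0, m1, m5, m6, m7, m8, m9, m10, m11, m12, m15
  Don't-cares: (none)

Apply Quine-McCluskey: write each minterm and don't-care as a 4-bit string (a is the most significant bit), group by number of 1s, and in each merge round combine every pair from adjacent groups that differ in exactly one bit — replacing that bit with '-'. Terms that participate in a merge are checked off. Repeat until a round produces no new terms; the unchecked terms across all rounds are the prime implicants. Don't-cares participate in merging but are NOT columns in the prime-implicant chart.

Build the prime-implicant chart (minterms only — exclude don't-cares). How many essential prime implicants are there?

4

[col 0] 0000*, 0001*, 0101*, 0110*, 0111*, 1000*, 1001*, 1010*, 1011*, 1100*, 1111*
[col 1] -000*, -001*, -111, 0-01, 000-*, 01-1, 011-, 1-00, 1-11, 10-0*, 10-1*, 100-*, 101-*
[col 2] -00-, 10--
Prime implicants: -00-, -111, 0-01, 01-1, 011-, 1-00, 1-11, 10--
PI chart (minterm → PIs covering it):
  0 | -00-  (sole → essential)
  1 | -00-,0-01
  5 | 0-01,01-1
  6 | 011-  (sole → essential)
  7 | -111,01-1,011-
  8 | -00-,1-00,10--
  9 | -00-,10--
  10 | 10--  (sole → essential)
  11 | 1-11,10--
  12 | 1-00  (sole → essential)
  15 | -111,1-11
Essential prime implicants: -00-, 011-, 1-00, 10--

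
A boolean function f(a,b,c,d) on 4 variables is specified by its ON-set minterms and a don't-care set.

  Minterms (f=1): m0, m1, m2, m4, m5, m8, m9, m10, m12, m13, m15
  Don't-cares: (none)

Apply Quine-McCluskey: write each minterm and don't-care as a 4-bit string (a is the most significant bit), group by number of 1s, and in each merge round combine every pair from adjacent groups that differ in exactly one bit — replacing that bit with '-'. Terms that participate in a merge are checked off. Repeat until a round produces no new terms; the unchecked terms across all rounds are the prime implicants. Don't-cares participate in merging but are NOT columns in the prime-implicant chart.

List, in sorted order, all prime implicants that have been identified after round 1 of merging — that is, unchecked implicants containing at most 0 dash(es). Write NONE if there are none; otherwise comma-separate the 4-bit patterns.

size-2^0 implicants → 0000(✓)  0001(✓)  0010(✓)  0100(✓)  0101(✓)  1000(✓)  1001(✓)  1010(✓)  1100(✓)  1101(✓)  1111(✓)
size-2^1 implicants → -000(✓)  -001(✓)  -010(✓)  -100(✓)  -101(✓)  0-00(✓)  0-01(✓)  00-0(✓)  000-(✓)  010-(✓)  1-00(✓)  1-01(✓)  10-0(✓)  100-(✓)  11-1  110-(✓)
size-2^2 implicants → --00(✓)  --01(✓)  -0-0  -00-(✓)  -10-(✓)  0-0-(✓)  1-0-(✓)
size-2^3 implicants → --0-
Unchecked terms (primes): --0-, -0-0, 11-1

NONE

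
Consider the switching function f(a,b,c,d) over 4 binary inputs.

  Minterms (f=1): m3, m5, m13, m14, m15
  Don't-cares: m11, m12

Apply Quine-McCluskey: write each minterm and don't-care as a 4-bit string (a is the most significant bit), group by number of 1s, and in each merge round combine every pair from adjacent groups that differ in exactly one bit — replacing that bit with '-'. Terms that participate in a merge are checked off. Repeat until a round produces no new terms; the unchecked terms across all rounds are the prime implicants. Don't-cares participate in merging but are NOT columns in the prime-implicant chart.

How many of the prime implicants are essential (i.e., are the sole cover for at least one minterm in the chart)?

[col 0] 0011*, 0101*, 1011*, 1100*, 1101*, 1110*, 1111*
[col 1] -011, -101, 1-11, 11-0*, 11-1*, 110-*, 111-*
[col 2] 11--
Prime implicants: -011, -101, 1-11, 11--
PI chart (minterm → PIs covering it):
  3 | -011  (sole → essential)
  5 | -101  (sole → essential)
  13 | -101,11--
  14 | 11--  (sole → essential)
  15 | 1-11,11--
Essential prime implicants: -011, -101, 11--

3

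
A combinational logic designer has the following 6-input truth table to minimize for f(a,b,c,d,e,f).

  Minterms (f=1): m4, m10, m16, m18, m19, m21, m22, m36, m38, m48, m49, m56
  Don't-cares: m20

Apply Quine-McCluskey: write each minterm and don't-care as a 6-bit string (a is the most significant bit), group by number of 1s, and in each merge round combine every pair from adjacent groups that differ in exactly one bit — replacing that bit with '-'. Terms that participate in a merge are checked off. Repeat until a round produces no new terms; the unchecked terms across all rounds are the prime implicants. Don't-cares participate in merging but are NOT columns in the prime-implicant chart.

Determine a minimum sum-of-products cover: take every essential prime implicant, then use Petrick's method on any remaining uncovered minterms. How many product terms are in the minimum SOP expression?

[col 0] 000100*, 001010, 010000*, 010010*, 010011*, 010100*, 010101*, 010110*, 100100*, 100110*, 110000*, 110001*, 111000*
[col 1] -00100, -10000, 0-0100, 010-00*, 010-10*, 0100-0*, 01001-, 0101-0*, 01010-, 1001-0, 11-000, 11000-
[col 2] 010--0
Prime implicants: -00100, -10000, 0-0100, 001010, 010--0, 01001-, 01010-, 1001-0, 11-000, 11000-
PI chart (minterm → PIs covering it):
  4 | -00100,0-0100
  10 | 001010  (sole → essential)
  16 | -10000,010--0
  18 | 010--0,01001-
  19 | 01001-  (sole → essential)
  21 | 01010-  (sole → essential)
  22 | 010--0  (sole → essential)
  36 | -00100,1001-0
  38 | 1001-0  (sole → essential)
  48 | -10000,11-000,11000-
  49 | 11000-  (sole → essential)
  56 | 11-000  (sole → essential)
Essential prime implicants: 001010, 010--0, 01001-, 01010-, 1001-0, 11-000, 11000-
Petrick residual → -00100
Minimum SOP uses 8 PIs: b'c'de'f' + a'b'cd'ef' + a'bc'f' + a'bc'd'e + a'bc'de' + ab'c'df' + abd'e'f' + abc'd'e'

8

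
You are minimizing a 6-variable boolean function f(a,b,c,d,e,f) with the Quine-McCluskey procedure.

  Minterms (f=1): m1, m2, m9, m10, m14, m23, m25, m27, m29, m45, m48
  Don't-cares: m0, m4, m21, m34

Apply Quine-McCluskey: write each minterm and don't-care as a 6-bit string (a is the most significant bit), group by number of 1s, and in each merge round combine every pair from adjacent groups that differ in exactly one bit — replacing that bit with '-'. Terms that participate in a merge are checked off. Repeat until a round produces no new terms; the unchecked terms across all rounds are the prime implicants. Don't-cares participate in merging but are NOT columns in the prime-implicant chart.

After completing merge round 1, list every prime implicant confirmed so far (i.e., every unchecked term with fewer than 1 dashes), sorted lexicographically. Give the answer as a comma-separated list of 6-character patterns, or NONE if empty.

101101, 110000

[col 0] 000000*, 000001*, 000010*, 000100*, 001001*, 001010*, 001110*, 010101*, 010111*, 011001*, 011011*, 011101*, 100010*, 101101, 110000
[col 1] -00010, 0-1001, 00-001, 00-010, 000-00, 0000-0, 00000-, 001-10, 01-101, 0101-1, 011-01, 0110-1
Prime implicants: -00010, 0-1001, 00-001, 00-010, 000-00, 0000-0, 00000-, 001-10, 01-101, 0101-1, 011-01, 0110-1, 101101, 110000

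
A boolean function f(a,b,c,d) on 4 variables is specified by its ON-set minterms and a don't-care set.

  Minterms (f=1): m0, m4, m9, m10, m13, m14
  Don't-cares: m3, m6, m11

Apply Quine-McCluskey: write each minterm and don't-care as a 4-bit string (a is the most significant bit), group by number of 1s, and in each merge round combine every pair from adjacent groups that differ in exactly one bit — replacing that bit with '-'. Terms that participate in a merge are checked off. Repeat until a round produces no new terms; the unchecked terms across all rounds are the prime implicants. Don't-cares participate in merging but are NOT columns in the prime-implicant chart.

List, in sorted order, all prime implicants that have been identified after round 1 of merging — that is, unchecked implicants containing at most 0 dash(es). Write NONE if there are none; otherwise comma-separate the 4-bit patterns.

NONE

size-2^0 implicants → 0000(✓)  0011(✓)  0100(✓)  0110(✓)  1001(✓)  1010(✓)  1011(✓)  1101(✓)  1110(✓)
size-2^1 implicants → -011  -110  0-00  01-0  1-01  1-10  10-1  101-
Unchecked terms (primes): -011, -110, 0-00, 01-0, 1-01, 1-10, 10-1, 101-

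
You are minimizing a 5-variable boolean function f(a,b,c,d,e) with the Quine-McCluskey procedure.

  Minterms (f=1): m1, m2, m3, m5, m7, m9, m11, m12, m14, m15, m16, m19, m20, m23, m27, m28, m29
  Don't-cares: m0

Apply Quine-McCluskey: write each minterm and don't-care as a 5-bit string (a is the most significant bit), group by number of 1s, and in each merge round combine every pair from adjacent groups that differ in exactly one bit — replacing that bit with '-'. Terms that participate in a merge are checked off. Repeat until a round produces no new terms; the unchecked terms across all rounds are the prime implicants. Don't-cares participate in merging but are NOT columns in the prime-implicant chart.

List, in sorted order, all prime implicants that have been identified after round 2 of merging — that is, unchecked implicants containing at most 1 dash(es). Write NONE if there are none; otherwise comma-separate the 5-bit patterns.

-0000, -1100, 011-0, 0111-, 1-100, 10-00, 1110-

Round 0: 00000✓ 00001✓ 00010✓ 00011✓ 00101✓ 00111✓ 01001✓ 01011✓ 01100✓ 01110✓ 01111✓ 10000✓ 10011✓ 10100✓ 10111✓ 11011✓ 11100✓ 11101✓
Round 1: -0000 -0011✓ -0111✓ -1011✓ -1100 0-001✓ 0-011✓ 0-111✓ 00-01✓ 00-11✓ 000-0✓ 000-1✓ 0000-✓ 0001-✓ 001-1✓ 01-11✓ 010-1✓ 011-0 0111- 1-011✓ 1-100 10-00 10-11✓ 1110-
Round 2: --011 -0-11 0--11 0-0-1 00--1 000--
PIs = {--011, -0-11, -0000, -1100, 0--11, 0-0-1, 00--1, 000--, 011-0, 0111-, 1-100, 10-00, 1110-}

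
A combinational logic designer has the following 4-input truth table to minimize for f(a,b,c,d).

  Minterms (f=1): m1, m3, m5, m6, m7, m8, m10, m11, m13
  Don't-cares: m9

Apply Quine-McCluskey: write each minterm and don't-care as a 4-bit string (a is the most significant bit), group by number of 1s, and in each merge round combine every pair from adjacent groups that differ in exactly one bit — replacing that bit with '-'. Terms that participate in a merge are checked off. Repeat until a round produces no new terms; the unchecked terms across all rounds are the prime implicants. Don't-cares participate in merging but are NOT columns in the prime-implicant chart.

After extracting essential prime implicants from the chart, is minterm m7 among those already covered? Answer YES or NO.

[col 0] 0001*, 0011*, 0101*, 0110*, 0111*, 1000*, 1001*, 1010*, 1011*, 1101*
[col 1] -001*, -011*, -101*, 0-01*, 0-11*, 00-1*, 01-1*, 011-, 1-01*, 10-0*, 10-1*, 100-*, 101-*
[col 2] --01, -0-1, 0--1, 10--
Prime implicants: --01, -0-1, 0--1, 011-, 10--
PI chart (minterm → PIs covering it):
  1 | --01,-0-1,0--1
  3 | -0-1,0--1
  5 | --01,0--1
  6 | 011-  (sole → essential)
  7 | 0--1,011-
  8 | 10--  (sole → essential)
  10 | 10--  (sole → essential)
  11 | -0-1,10--
  13 | --01  (sole → essential)
Essential prime implicants: --01, 011-, 10--

YES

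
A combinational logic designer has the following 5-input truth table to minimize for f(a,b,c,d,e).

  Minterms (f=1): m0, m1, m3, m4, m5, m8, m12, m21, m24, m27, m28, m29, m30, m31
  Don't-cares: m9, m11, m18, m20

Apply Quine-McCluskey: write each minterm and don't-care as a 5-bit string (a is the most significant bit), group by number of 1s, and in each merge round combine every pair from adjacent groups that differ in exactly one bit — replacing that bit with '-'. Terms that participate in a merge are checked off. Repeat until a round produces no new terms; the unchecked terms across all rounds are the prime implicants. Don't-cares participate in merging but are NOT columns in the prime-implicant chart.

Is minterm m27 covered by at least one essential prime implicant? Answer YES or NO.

NO

Round 0: 00000✓ 00001✓ 00011✓ 00100✓ 00101✓ 01000✓ 01001✓ 01011✓ 01100✓ 10010 10100✓ 10101✓ 11000✓ 11011✓ 11100✓ 11101✓ 11110✓ 11111✓
Round 1: -0100✓ -0101✓ -1000✓ -1011 -1100✓ 0-000✓ 0-001✓ 0-011✓ 0-100✓ 00-00✓ 00-01✓ 000-1✓ 0000-✓ 0010-✓ 01-00✓ 010-1✓ 0100-✓ 1-100✓ 1-101✓ 1010-✓ 11-00✓ 11-11 111-0✓ 111-1✓ 1110-✓ 1111-✓
Round 2: --100 -010- -1-00 0--00 0-0-1 0-00- 00-0- 1-10- 111--
PIs = {--100, -010-, -1-00, -1011, 0--00, 0-0-1, 0-00-, 00-0-, 1-10-, 10010, 11-11, 111--}
Coverage chart:
  m0: 0--00,0-00-,00-0-
  m1: 0-0-1,0-00-,00-0-
  m3: 0-0-1 ←essential
  m4: --100,-010-,0--00,00-0-
  m5: -010-,00-0-
  m8: -1-00,0--00,0-00-
  m12: --100,-1-00,0--00
  m21: -010-,1-10-
  m24: -1-00 ←essential
  m27: -1011,11-11
  m28: --100,-1-00,1-10-,111--
  m29: 1-10-,111--
  m30: 111-- ←essential
  m31: 11-11,111--
Essential: -1-00, 0-0-1, 111--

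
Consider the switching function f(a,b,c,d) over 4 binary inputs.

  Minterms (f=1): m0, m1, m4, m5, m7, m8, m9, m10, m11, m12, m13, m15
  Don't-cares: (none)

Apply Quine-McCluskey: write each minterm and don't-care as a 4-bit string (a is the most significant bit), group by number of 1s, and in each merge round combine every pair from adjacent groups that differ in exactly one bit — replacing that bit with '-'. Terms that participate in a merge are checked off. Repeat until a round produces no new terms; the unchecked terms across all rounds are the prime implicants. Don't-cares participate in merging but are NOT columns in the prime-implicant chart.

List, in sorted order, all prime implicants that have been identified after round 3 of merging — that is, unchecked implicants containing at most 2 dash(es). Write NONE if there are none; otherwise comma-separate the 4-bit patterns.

Round 0: 0000✓ 0001✓ 0100✓ 0101✓ 0111✓ 1000✓ 1001✓ 1010✓ 1011✓ 1100✓ 1101✓ 1111✓
Round 1: -000✓ -001✓ -100✓ -101✓ -111✓ 0-00✓ 0-01✓ 000-✓ 01-1✓ 010-✓ 1-00✓ 1-01✓ 1-11✓ 10-0✓ 10-1✓ 100-✓ 101-✓ 11-1✓ 110-✓
Round 2: --00✓ --01✓ -00-✓ -1-1 -10-✓ 0-0-✓ 1--1 1-0-✓ 10--
Round 3: --0-
PIs = {--0-, -1-1, 1--1, 10--}

-1-1, 1--1, 10--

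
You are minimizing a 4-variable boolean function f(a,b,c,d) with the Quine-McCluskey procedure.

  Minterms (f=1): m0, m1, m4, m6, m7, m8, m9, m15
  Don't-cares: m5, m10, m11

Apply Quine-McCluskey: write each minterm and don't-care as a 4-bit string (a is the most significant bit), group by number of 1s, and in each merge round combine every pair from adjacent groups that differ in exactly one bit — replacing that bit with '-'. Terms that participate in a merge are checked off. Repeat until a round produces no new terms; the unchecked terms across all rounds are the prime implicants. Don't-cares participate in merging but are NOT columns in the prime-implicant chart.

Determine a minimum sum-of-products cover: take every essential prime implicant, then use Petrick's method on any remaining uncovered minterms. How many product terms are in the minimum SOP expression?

3

size-2^0 implicants → 0000(✓)  0001(✓)  0100(✓)  0101(✓)  0110(✓)  0111(✓)  1000(✓)  1001(✓)  1010(✓)  1011(✓)  1111(✓)
size-2^1 implicants → -000(✓)  -001(✓)  -111  0-00(✓)  0-01(✓)  000-(✓)  01-0(✓)  01-1(✓)  010-(✓)  011-(✓)  1-11  10-0(✓)  10-1(✓)  100-(✓)  101-(✓)
size-2^2 implicants → -00-  0-0-  01--  10--
Unchecked terms (primes): -00-, -111, 0-0-, 01--, 1-11, 10--
Minterm coverage:
  m0 ⊆ -00-,0-0-
  m1 ⊆ -00-,0-0-
  m4 ⊆ 0-0-,01--
  m6 ⊆ 01-- [E]
  m7 ⊆ -111,01--
  m8 ⊆ -00-,10--
  m9 ⊆ -00-,10--
  m15 ⊆ -111,1-11
E = {01--}
Petrick residual → -00-, -111
Cover = b'c' + bcd + a'b  |cover|=3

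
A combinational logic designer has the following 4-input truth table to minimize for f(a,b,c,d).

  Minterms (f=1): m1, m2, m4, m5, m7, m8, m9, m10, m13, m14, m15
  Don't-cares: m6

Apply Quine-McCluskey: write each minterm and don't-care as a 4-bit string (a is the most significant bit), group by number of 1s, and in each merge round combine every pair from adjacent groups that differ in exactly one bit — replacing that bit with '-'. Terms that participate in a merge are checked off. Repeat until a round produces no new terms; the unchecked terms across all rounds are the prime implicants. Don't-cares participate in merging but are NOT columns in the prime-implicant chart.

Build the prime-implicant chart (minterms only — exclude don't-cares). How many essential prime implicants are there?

3

Round 0: 0001✓ 0010✓ 0100✓ 0101✓ 0110✓ 0111✓ 1000✓ 1001✓ 1010✓ 1101✓ 1110✓ 1111✓
Round 1: -001✓ -010✓ -101✓ -110✓ -111✓ 0-01✓ 0-10✓ 01-0✓ 01-1✓ 010-✓ 011-✓ 1-01✓ 1-10✓ 10-0 100- 11-1✓ 111-✓
Round 2: --01 --10 -1-1 -11- 01--
PIs = {--01, --10, -1-1, -11-, 01--, 10-0, 100-}
Coverage chart:
  m1: --01 ←essential
  m2: --10 ←essential
  m4: 01-- ←essential
  m5: --01,-1-1,01--
  m7: -1-1,-11-,01--
  m8: 10-0,100-
  m9: --01,100-
  m10: --10,10-0
  m13: --01,-1-1
  m14: --10,-11-
  m15: -1-1,-11-
Essential: --01, --10, 01--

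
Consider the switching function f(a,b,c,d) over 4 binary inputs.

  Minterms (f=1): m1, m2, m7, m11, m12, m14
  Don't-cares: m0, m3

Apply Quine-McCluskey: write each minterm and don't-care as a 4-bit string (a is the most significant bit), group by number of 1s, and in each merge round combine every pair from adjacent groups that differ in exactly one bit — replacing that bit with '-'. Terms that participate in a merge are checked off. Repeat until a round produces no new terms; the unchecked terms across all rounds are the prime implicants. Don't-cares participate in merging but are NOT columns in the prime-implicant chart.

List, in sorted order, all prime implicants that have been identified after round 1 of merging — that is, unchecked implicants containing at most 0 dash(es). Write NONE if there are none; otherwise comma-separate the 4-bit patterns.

size-2^0 implicants → 0000(✓)  0001(✓)  0010(✓)  0011(✓)  0111(✓)  1011(✓)  1100(✓)  1110(✓)
size-2^1 implicants → -011  0-11  00-0(✓)  00-1(✓)  000-(✓)  001-(✓)  11-0
size-2^2 implicants → 00--
Unchecked terms (primes): -011, 0-11, 00--, 11-0

NONE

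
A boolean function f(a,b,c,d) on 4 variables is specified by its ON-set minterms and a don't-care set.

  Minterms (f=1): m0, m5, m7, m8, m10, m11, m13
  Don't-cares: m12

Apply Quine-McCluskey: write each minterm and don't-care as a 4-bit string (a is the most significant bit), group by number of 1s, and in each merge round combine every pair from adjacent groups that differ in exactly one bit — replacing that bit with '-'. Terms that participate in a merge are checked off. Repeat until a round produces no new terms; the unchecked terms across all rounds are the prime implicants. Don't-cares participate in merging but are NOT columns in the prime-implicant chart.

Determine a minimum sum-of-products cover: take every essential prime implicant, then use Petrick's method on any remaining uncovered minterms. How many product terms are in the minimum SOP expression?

4

Round 0: 0000✓ 0101✓ 0111✓ 1000✓ 1010✓ 1011✓ 1100✓ 1101✓
Round 1: -000 -101 01-1 1-00 10-0 101- 110-
PIs = {-000, -101, 01-1, 1-00, 10-0, 101-, 110-}
Coverage chart:
  m0: -000 ←essential
  m5: -101,01-1
  m7: 01-1 ←essential
  m8: -000,1-00,10-0
  m10: 10-0,101-
  m11: 101- ←essential
  m13: -101,110-
Essential: -000, 01-1, 101-
Petrick residual → -101
Min cover (4 terms): b'c'd' + bc'd + a'bd + ab'c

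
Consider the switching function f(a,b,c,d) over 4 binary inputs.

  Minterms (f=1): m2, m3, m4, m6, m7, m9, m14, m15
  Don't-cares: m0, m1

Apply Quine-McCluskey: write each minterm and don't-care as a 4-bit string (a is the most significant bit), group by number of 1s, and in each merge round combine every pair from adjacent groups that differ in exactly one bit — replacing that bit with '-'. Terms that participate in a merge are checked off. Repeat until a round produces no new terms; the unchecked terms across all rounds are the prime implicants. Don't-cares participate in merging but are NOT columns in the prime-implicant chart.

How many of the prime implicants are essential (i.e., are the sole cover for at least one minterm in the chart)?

[col 0] 0000*, 0001*, 0010*, 0011*, 0100*, 0110*, 0111*, 1001*, 1110*, 1111*
[col 1] -001, -110*, -111*, 0-00*, 0-10*, 0-11*, 00-0*, 00-1*, 000-*, 001-*, 01-0*, 011-*, 111-*
[col 2] -11-, 0--0, 0-1-, 00--
Prime implicants: -001, -11-, 0--0, 0-1-, 00--
PI chart (minterm → PIs covering it):
  2 | 0--0,0-1-,00--
  3 | 0-1-,00--
  4 | 0--0  (sole → essential)
  6 | -11-,0--0,0-1-
  7 | -11-,0-1-
  9 | -001  (sole → essential)
  14 | -11-  (sole → essential)
  15 | -11-  (sole → essential)
Essential prime implicants: -001, -11-, 0--0

3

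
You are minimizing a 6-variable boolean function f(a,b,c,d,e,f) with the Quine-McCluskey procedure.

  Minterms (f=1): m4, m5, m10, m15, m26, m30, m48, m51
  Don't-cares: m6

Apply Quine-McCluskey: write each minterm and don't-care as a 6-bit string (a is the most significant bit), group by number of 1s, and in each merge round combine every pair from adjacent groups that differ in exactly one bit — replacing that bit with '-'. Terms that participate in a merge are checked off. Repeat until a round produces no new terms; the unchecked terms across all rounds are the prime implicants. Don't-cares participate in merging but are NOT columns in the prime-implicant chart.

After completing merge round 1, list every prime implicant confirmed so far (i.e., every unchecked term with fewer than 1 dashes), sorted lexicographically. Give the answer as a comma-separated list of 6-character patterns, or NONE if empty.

001111, 110000, 110011

Round 0: 000100✓ 000101✓ 000110✓ 001010✓ 001111 011010✓ 011110✓ 110000 110011
Round 1: 0-1010 0001-0 00010- 011-10
PIs = {0-1010, 0001-0, 00010-, 001111, 011-10, 110000, 110011}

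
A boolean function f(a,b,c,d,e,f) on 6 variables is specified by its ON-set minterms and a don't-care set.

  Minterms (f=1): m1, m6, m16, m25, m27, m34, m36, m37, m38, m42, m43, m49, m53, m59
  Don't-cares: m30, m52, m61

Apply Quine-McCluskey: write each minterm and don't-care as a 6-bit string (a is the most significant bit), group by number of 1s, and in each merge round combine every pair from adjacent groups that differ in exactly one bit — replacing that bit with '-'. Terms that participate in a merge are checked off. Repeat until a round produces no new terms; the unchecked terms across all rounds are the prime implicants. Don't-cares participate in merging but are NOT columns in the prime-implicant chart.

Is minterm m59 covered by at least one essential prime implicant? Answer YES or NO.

NO

[col 0] 000001, 000110*, 010000, 011001*, 011011*, 011110, 100010*, 100100*, 100101*, 100110*, 101010*, 101011*, 110001*, 110100*, 110101*, 111011*, 111101*
[col 1] -00110, -11011, 0110-1, 1-0100*, 1-0101*, 1-1011, 10-010, 100-10, 1001-0, 10010-*, 10101-, 11-101, 110-01, 11010-*
[col 2] 1-010-
Prime implicants: -00110, -11011, 000001, 010000, 0110-1, 011110, 1-010-, 1-1011, 10-010, 100-10, 1001-0, 10101-, 11-101, 110-01
PI chart (minterm → PIs covering it):
  1 | 000001  (sole → essential)
  6 | -00110  (sole → essential)
  16 | 010000  (sole → essential)
  25 | 0110-1  (sole → essential)
  27 | -11011,0110-1
  34 | 10-010,100-10
  36 | 1-010-,1001-0
  37 | 1-010-  (sole → essential)
  38 | -00110,100-10,1001-0
  42 | 10-010,10101-
  43 | 1-1011,10101-
  49 | 110-01  (sole → essential)
  53 | 1-010-,11-101,110-01
  59 | -11011,1-1011
Essential prime implicants: -00110, 000001, 010000, 0110-1, 1-010-, 110-01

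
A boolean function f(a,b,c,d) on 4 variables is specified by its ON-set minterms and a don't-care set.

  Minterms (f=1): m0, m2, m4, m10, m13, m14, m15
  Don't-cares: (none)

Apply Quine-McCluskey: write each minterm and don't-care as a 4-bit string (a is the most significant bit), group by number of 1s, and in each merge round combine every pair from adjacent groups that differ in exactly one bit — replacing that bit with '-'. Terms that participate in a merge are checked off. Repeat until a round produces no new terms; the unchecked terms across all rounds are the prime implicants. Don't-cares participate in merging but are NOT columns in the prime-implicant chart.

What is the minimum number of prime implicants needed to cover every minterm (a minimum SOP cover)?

4

[col 0] 0000*, 0010*, 0100*, 1010*, 1101*, 1110*, 1111*
[col 1] -010, 0-00, 00-0, 1-10, 11-1, 111-
Prime implicants: -010, 0-00, 00-0, 1-10, 11-1, 111-
PI chart (minterm → PIs covering it):
  0 | 0-00,00-0
  2 | -010,00-0
  4 | 0-00  (sole → essential)
  10 | -010,1-10
  13 | 11-1  (sole → essential)
  14 | 1-10,111-
  15 | 11-1,111-
Essential prime implicants: 0-00, 11-1
Petrick residual → -010, 1-10
Minimum SOP uses 4 PIs: b'cd' + a'c'd' + acd' + abd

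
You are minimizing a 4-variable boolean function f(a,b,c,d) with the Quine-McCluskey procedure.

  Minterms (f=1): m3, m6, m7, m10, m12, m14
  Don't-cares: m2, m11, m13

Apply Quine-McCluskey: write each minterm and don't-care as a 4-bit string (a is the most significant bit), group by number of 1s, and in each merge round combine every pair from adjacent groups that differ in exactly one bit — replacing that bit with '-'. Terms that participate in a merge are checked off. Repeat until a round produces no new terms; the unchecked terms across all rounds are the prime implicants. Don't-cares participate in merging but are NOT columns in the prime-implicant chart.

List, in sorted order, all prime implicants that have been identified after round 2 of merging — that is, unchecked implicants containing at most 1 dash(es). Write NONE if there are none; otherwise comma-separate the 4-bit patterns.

11-0, 110-

[col 0] 0010*, 0011*, 0110*, 0111*, 1010*, 1011*, 1100*, 1101*, 1110*
[col 1] -010*, -011*, -110*, 0-10*, 0-11*, 001-*, 011-*, 1-10*, 101-*, 11-0, 110-
[col 2] --10, -01-, 0-1-
Prime implicants: --10, -01-, 0-1-, 11-0, 110-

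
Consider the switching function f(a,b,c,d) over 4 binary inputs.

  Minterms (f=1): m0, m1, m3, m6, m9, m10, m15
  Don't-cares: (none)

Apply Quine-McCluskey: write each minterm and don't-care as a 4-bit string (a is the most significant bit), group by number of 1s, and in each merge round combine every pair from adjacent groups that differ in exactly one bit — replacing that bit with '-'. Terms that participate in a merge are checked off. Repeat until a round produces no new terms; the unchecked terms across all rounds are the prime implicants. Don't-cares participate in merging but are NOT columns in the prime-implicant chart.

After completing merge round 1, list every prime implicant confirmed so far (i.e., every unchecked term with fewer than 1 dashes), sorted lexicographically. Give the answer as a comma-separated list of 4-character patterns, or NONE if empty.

Round 0: 0000✓ 0001✓ 0011✓ 0110 1001✓ 1010 1111
Round 1: -001 00-1 000-
PIs = {-001, 00-1, 000-, 0110, 1010, 1111}

0110, 1010, 1111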